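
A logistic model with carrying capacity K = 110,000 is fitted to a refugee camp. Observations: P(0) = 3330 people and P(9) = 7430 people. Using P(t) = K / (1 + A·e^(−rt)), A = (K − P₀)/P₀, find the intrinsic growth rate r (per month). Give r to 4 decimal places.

A = (110000 − 3330)/3330 = 32.03303
7430 = 110000/(1 + 32.03303·e^(−r·9)) → e^(−9r) = (14.80485 − 1)/32.03303 = 0.430957
r = −ln(0.430957)/9 = 0.84175/9

r ≈ 0.0935 per month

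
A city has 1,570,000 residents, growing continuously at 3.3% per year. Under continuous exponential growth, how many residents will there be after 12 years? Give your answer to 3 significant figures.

≈ 2,330,000 residents

P(12) = 1570000 · e^(0.033·12) = 1570000 · e^(0.396)
= 1570000 · 1.48587 ≈ 2332814.83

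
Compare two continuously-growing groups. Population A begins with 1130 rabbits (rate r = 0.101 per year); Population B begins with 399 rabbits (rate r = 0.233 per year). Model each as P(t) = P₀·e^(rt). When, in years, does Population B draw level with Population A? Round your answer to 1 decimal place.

t ≈ 7.9 years

1130·e^(0.101t) = 399·e^(0.233t)
1130/399 = e^((0.233 − 0.101)t) → ln(2.83208) = 0.132·t
t = 1.04101 / 0.132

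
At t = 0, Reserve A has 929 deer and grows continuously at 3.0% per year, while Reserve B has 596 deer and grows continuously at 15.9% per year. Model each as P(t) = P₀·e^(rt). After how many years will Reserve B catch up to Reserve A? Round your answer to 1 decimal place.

929·e^(0.03t) = 596·e^(0.159t)
929/596 = e^((0.159 − 0.03)t) → ln(1.55872) = 0.129·t
t = 0.44387 / 0.129

t ≈ 3.4 years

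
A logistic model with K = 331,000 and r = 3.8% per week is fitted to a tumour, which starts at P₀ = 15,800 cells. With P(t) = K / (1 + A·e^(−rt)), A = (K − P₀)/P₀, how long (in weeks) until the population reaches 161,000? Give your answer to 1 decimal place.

t ≈ 77.3 weeks

A = (331000 − 15800)/15800 = 19.94937
161000 = 331000/(1 + 19.94937·e^(−0.038t)) → 1 + 19.94937·e^(−0.038t) = 2.0559
e^(−0.038t) = 0.052929 → t = ln(18.89322)/0.038 = 2.9388/0.038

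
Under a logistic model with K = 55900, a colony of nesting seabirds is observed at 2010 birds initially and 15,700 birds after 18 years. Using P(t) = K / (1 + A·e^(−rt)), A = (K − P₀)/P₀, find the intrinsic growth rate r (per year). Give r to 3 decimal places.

r ≈ 0.130 per year

A = (55900 − 2010)/2010 = 26.81095
15700 = 55900/(1 + 26.81095·e^(−r·18)) → e^(−18r) = (3.56051 − 1)/26.81095 = 0.095502
r = −ln(0.095502)/18 = 2.3486/18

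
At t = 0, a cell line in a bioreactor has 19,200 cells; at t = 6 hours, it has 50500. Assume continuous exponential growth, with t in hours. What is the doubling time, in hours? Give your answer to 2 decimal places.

doubling time ≈ 4.30 hours

r = ln(50500/19200) / 6 = ln(2.63021) / 6 ≈ 0.161177 per hour
doubling time = ln 2 / |r| = 0.69315 / 0.161177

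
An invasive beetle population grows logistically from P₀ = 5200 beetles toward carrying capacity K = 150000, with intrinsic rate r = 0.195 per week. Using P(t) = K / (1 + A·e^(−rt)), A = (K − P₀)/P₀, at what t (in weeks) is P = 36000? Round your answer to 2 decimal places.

t ≈ 11.15 weeks

A = (150000 − 5200)/5200 = 27.84615
36000 = 150000/(1 + 27.84615·e^(−0.195t)) → 1 + 27.84615·e^(−0.195t) = 4.16667
e^(−0.195t) = 0.11372 → t = ln(8.79352)/0.195 = 2.17402/0.195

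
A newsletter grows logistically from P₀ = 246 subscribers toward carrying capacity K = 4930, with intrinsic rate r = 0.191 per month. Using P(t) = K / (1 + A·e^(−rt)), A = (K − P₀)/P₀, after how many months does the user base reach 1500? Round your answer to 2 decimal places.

t ≈ 11.10 months

A = (4930 − 246)/246 = 19.04065
1500 = 4930/(1 + 19.04065·e^(−0.191t)) → 1 + 19.04065·e^(−0.191t) = 3.28667
e^(−0.191t) = 0.120094 → t = ln(8.32682)/0.191 = 2.11948/0.191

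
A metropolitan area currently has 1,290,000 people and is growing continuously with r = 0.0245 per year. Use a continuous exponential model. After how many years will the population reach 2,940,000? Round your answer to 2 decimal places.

2940000 = 1290000 · e^(0.0245·t)
t = ln(2940000/1290000) / 0.0245 = ln(2.27907) / 0.0245 = 0.82377 / 0.0245

t ≈ 33.62 years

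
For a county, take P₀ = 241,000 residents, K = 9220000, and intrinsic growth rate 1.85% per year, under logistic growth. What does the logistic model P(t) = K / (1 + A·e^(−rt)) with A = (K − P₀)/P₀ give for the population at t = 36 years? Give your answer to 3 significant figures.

A = (9220000 − 241000)/241000 = 37.25726
P(36) = 9220000 / (1 + 37.25726·e^(−0.0185·36)) = 9220000 / (1 + 37.25726·0.51376)
= 9220000 / 20.14127 ≈ 457766.51

≈ 458,000 residents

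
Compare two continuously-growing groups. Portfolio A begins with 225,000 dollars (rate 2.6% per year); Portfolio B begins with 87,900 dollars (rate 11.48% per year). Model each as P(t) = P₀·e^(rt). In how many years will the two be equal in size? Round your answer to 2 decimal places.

225000·e^(0.026t) = 87900·e^(0.1148t)
225000/87900 = e^((0.1148 − 0.026)t) → ln(2.55973) = 0.0888·t
t = 0.9399 / 0.0888

t ≈ 10.58 years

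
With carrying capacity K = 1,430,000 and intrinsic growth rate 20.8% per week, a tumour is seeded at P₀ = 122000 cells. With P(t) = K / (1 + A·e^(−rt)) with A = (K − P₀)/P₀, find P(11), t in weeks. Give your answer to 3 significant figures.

A = (1430000 − 122000)/122000 = 10.72131
P(11) = 1430000 / (1 + 10.72131·e^(−0.208·11)) = 1430000 / (1 + 10.72131·0.101469)
= 1430000 / 2.08788 ≈ 684904.32

≈ 685,000 cells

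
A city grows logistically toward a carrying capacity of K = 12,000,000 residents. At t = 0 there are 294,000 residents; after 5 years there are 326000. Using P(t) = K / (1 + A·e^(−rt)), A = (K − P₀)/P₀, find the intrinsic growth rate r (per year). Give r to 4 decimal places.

A = (12000000 − 294000)/294000 = 39.81633
326000 = 12000000/(1 + 39.81633·e^(−r·5)) → e^(−5r) = (36.80982 − 1)/39.81633 = 0.899375
r = −ln(0.899375)/5 = 0.10605/5

r ≈ 0.0212 per year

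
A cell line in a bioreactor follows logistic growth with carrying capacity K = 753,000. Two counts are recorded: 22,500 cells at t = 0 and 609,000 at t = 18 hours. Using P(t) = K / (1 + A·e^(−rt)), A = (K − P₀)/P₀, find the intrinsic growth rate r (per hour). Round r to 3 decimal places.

A = (753000 − 22500)/22500 = 32.46667
609000 = 753000/(1 + 32.46667·e^(−r·18)) → e^(−18r) = (1.23645 − 1)/32.46667 = 0.007283
r = −ln(0.007283)/18 = 4.92222/18

r ≈ 0.273 per hour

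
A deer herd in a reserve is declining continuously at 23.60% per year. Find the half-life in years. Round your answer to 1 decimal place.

half-life = ln(2) / |r| = 0.69315 / 0.236

half-life ≈ 2.9 years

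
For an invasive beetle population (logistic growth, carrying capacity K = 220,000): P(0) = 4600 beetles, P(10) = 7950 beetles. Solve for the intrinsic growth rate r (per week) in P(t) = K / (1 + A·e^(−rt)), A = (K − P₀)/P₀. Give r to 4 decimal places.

r ≈ 0.0563 per week

A = (220000 − 4600)/4600 = 46.82609
7950 = 220000/(1 + 46.82609·e^(−r·10)) → e^(−10r) = (27.67296 − 1)/46.82609 = 0.569617
r = −ln(0.569617)/10 = 0.56279/10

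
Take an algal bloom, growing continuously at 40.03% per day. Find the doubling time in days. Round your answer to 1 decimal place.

doubling time ≈ 1.7 days

doubling time = ln(2) / |r| = 0.69315 / 0.4003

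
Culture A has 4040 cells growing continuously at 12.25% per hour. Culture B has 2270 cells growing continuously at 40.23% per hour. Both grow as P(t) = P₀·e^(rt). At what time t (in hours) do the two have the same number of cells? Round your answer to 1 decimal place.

t ≈ 2.1 hours

4040·e^(0.1225t) = 2270·e^(0.4023t)
4040/2270 = e^((0.4023 − 0.1225)t) → ln(1.77974) = 0.2798·t
t = 0.57646 / 0.2798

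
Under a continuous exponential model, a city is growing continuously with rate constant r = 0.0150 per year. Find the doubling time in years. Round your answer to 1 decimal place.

doubling time ≈ 46.2 years

doubling time = ln(2) / |r| = 0.69315 / 0.015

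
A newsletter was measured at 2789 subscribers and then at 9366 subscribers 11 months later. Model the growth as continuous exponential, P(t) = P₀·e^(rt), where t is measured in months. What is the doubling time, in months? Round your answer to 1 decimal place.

doubling time ≈ 6.3 months

r = ln(9366/2789) / 11 = ln(3.35819) / 11 ≈ 0.110128 per month
doubling time = ln 2 / |r| = 0.69315 / 0.110128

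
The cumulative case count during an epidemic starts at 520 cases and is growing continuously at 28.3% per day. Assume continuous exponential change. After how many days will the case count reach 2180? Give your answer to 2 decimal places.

t ≈ 5.06 days

2180 = 520 · e^(0.283·t)
t = ln(2180/520) / 0.283 = ln(4.19231) / 0.283 = 1.43325 / 0.283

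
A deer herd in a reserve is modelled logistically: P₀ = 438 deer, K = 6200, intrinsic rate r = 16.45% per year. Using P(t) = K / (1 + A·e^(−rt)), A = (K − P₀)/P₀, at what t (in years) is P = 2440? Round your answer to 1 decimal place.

t ≈ 13.0 years

A = (6200 − 438)/438 = 13.15525
2440 = 6200/(1 + 13.15525·e^(−0.1645t)) → 1 + 13.15525·e^(−0.1645t) = 2.54098
e^(−0.1645t) = 0.117138 → t = ln(8.53692)/0.1645 = 2.1444/0.1645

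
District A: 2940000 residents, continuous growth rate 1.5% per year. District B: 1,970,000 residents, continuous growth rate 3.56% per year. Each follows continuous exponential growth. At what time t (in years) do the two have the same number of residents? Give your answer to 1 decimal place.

2940000·e^(0.015t) = 1970000·e^(0.0356t)
2940000/1970000 = e^((0.0356 − 0.015)t) → ln(1.49239) = 0.0206·t
t = 0.40038 / 0.0206

t ≈ 19.4 years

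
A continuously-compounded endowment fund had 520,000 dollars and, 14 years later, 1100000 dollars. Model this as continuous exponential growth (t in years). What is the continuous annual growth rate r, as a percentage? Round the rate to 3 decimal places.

r ≈ 5.352% per year

1100000 = 520000 · e^(r·14)
e^(14r) = 1100000/520000 = 2.11538
r = ln(2.11538) / 14 = 0.74924 / 14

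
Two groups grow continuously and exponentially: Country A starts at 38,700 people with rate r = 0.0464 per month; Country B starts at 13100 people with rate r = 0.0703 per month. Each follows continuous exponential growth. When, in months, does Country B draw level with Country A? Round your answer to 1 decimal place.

38700·e^(0.0464t) = 13100·e^(0.0703t)
38700/13100 = e^((0.0703 − 0.0464)t) → ln(2.9542) = 0.0239·t
t = 1.08323 / 0.0239

t ≈ 45.3 months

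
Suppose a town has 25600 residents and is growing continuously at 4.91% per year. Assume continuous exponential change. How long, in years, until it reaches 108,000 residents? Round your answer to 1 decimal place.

t ≈ 29.3 years

108000 = 25600 · e^(0.0491·t)
t = ln(108000/25600) / 0.0491 = ln(4.21875) / 0.0491 = 1.43954 / 0.0491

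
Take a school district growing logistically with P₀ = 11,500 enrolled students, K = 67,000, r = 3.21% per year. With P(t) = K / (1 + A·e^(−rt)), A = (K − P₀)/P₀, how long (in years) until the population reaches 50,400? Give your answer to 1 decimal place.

A = (67000 − 11500)/11500 = 4.82609
50400 = 67000/(1 + 4.82609·e^(−0.0321t)) → 1 + 4.82609·e^(−0.0321t) = 1.32937
e^(−0.0321t) = 0.068247 → t = ln(14.6527)/0.0321 = 2.68462/0.0321

t ≈ 83.6 years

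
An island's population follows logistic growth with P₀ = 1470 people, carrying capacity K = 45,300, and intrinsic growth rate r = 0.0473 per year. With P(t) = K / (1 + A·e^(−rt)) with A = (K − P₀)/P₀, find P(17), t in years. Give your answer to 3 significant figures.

A = (45300 − 1470)/1470 = 29.81633
P(17) = 45300 / (1 + 29.81633·e^(−0.0473·17)) = 45300 / (1 + 29.81633·0.44749)
= 45300 / 14.34252 ≈ 3158.44

≈ 3,160 people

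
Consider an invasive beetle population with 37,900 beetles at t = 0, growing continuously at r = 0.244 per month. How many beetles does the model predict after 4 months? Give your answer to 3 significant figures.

P(4) = 37900 · e^(0.244·4) = 37900 · e^(0.976)
= 37900 · 2.65382 ≈ 100579.77

≈ 101,000 beetles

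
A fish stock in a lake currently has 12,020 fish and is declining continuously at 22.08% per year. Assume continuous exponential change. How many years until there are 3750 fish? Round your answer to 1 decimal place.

t ≈ 5.3 years

3750 = 12020 · e^(-0.2208·t)
t = ln(3750/12020) / -0.2208 = ln(0.31198) / -0.2208 = -1.16482 / -0.2208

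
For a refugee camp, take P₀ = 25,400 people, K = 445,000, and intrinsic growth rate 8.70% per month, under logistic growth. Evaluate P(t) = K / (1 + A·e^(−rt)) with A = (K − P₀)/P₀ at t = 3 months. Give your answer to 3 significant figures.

≈ 32,400 people

A = (445000 − 25400)/25400 = 16.51969
P(3) = 445000 / (1 + 16.51969·e^(−0.087·3)) = 445000 / (1 + 16.51969·0.770281)
= 445000 / 13.7248 ≈ 32423.06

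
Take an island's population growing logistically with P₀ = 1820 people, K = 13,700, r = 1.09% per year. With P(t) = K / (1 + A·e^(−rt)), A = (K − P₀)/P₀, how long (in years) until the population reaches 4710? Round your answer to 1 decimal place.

t ≈ 112.8 years

A = (13700 − 1820)/1820 = 6.52747
4710 = 13700/(1 + 6.52747·e^(−0.0109t)) → 1 + 6.52747·e^(−0.0109t) = 2.9087
e^(−0.0109t) = 0.292411 → t = ln(3.41984)/0.0109 = 1.22959/0.0109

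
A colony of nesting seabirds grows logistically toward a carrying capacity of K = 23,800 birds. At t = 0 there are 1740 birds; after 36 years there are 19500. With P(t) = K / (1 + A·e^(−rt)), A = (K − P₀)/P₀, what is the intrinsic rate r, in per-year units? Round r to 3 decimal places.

r ≈ 0.113 per year

A = (23800 − 1740)/1740 = 12.67816
19500 = 23800/(1 + 12.67816·e^(−r·36)) → e^(−36r) = (1.22051 − 1)/12.67816 = 0.017393
r = −ln(0.017393)/36 = 4.05168/36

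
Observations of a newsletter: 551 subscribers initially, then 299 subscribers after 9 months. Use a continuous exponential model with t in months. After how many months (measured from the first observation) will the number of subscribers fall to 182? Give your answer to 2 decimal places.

r = ln(299/551) / 9 ≈ -0.067921 per month
t = ln(182/551) / r = -1.10773 / -0.067921 ≈ 16.309

t ≈ 16.31 months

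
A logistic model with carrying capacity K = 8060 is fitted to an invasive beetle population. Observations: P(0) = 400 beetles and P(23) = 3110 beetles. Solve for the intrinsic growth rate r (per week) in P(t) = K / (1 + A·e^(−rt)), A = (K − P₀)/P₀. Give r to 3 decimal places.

A = (8060 − 400)/400 = 19.15
3110 = 8060/(1 + 19.15·e^(−r·23)) → e^(−23r) = (2.59164 − 1)/19.15 = 0.083114
r = −ln(0.083114)/23 = 2.48754/23

r ≈ 0.108 per week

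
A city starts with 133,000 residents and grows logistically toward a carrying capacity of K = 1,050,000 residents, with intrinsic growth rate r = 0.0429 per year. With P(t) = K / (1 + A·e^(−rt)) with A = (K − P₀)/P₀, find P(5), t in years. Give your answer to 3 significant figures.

≈ 160,000 residents

A = (1050000 − 133000)/133000 = 6.89474
P(5) = 1050000 / (1 + 6.89474·e^(−0.0429·5)) = 1050000 / (1 + 6.89474·0.806945)
= 1050000 / 6.56367 ≈ 159971.43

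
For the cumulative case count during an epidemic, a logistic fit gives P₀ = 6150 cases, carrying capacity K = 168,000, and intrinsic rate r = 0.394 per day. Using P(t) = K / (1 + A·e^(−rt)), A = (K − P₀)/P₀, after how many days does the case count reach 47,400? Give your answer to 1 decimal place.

t ≈ 5.9 days

A = (168000 − 6150)/6150 = 26.31707
47400 = 168000/(1 + 26.31707·e^(−0.394t)) → 1 + 26.31707·e^(−0.394t) = 3.5443
e^(−0.394t) = 0.096679 → t = ln(10.34353)/0.394 = 2.33636/0.394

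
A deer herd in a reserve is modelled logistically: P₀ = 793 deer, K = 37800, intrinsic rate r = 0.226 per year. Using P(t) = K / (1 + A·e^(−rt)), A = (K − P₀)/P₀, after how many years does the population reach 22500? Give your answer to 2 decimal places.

t ≈ 18.71 years

A = (37800 − 793)/793 = 46.66709
22500 = 37800/(1 + 46.66709·e^(−0.226t)) → 1 + 46.66709·e^(−0.226t) = 1.68
e^(−0.226t) = 0.014571 → t = ln(68.62807)/0.226 = 4.2287/0.226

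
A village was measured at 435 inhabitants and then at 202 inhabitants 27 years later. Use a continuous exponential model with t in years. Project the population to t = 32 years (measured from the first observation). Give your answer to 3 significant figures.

r = ln(202/435) / 27 ≈ -0.02841 per year
P(32) = 435 · e^(-0.02841·32) = 435 · 0.40287 ≈ 175.25

≈ 175 inhabitants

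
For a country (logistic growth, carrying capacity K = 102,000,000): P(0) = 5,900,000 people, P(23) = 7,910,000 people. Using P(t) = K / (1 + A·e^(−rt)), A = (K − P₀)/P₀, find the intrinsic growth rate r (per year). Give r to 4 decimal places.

r ≈ 0.0137 per year

A = (102000000 − 5900000)/5900000 = 16.28814
7910000 = 102000000/(1 + 16.28814·e^(−r·23)) → e^(−23r) = (12.89507 − 1)/16.28814 = 0.73029
r = −ln(0.73029)/23 = 0.31431/23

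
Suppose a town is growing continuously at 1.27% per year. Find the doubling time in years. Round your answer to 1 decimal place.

doubling time = ln(2) / |r| = 0.69315 / 0.0127

doubling time ≈ 54.6 years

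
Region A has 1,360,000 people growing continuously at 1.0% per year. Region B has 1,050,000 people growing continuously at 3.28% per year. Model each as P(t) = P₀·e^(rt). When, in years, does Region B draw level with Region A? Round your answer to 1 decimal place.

t ≈ 11.3 years

1360000·e^(0.01t) = 1050000·e^(0.0328t)
1360000/1050000 = e^((0.0328 − 0.01)t) → ln(1.29524) = 0.0228·t
t = 0.25869 / 0.0228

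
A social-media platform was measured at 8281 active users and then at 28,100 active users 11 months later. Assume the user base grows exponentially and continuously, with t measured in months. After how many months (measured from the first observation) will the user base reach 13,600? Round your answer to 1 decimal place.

t ≈ 4.5 months

r = ln(28100/8281) / 11 ≈ 0.111073 per month
t = ln(13600/8281) / r = 0.49611 / 0.111073 ≈ 4.466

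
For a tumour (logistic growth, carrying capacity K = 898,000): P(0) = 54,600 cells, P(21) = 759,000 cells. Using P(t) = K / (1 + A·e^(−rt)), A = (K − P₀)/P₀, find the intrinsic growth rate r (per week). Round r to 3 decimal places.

r ≈ 0.211 per week

A = (898000 − 54600)/54600 = 15.44689
759000 = 898000/(1 + 15.44689·e^(−r·21)) → e^(−21r) = (1.18314 − 1)/15.44689 = 0.011856
r = −ln(0.011856)/21 = 4.43494/21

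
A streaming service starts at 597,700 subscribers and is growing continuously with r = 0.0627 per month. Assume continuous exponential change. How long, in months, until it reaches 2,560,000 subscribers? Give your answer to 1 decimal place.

2560000 = 597700 · e^(0.0627·t)
t = ln(2560000/597700) / 0.0627 = ln(4.28309) / 0.0627 = 1.45467 / 0.0627

t ≈ 23.2 months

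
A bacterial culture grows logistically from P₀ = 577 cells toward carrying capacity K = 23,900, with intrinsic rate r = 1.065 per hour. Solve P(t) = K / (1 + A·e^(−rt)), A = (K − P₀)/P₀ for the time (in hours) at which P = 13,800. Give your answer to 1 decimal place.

t ≈ 3.8 hours

A = (23900 − 577)/577 = 40.42114
13800 = 23900/(1 + 40.42114·e^(−1.065t)) → 1 + 40.42114·e^(−1.065t) = 1.73188
e^(−1.065t) = 0.018106 → t = ln(55.22889)/1.065 = 4.01149/1.065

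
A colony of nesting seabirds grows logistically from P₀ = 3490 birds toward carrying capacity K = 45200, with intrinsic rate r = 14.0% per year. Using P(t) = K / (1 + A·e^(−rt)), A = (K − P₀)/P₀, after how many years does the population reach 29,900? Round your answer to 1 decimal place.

A = (45200 − 3490)/3490 = 11.95129
29900 = 45200/(1 + 11.95129·e^(−0.14t)) → 1 + 11.95129·e^(−0.14t) = 1.51171
e^(−0.14t) = 0.042816 → t = ln(23.35579)/0.14 = 3.15084/0.14

t ≈ 22.5 years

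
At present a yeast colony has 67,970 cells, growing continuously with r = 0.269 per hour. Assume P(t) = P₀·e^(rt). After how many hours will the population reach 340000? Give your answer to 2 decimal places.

340000 = 67970 · e^(0.269·t)
t = ln(340000/67970) / 0.269 = ln(5.00221) / 0.269 = 1.60988 / 0.269

t ≈ 5.98 hours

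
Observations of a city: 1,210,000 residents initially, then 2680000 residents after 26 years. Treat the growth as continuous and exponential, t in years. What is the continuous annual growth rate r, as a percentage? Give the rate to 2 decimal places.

2680000 = 1210000 · e^(r·26)
e^(26r) = 2680000/1210000 = 2.21488
r = ln(2.21488) / 26 = 0.7952 / 26

r ≈ 3.06% per year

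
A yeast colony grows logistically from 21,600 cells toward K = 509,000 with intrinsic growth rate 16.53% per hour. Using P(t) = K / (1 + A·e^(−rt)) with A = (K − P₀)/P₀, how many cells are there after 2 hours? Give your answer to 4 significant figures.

A = (509000 − 21600)/21600 = 22.56481
P(2) = 509000 / (1 + 22.56481·e^(−0.1653·2)) = 509000 / (1 + 22.56481·0.718493)
= 509000 / 17.21265 ≈ 29571.27

≈ 29,570 cells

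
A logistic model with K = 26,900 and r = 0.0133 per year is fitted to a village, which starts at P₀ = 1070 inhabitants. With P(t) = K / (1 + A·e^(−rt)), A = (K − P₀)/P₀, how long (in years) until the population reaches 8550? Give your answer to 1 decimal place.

t ≈ 182.0 years

A = (26900 − 1070)/1070 = 24.14019
8550 = 26900/(1 + 24.14019·e^(−0.0133t)) → 1 + 24.14019·e^(−0.0133t) = 3.1462
e^(−0.0133t) = 0.088906 → t = ln(11.24788)/0.0133 = 2.42018/0.0133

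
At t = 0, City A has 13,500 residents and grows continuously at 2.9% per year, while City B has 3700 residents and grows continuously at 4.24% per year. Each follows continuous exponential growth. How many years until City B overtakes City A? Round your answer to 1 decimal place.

13500·e^(0.029t) = 3700·e^(0.0424t)
13500/3700 = e^((0.0424 − 0.029)t) → ln(3.64865) = 0.0134·t
t = 1.29436 / 0.0134

t ≈ 96.6 years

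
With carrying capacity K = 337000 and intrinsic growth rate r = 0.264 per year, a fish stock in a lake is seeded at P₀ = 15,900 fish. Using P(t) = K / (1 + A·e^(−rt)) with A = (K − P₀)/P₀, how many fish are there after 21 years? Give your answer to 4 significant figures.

≈ 312,300 fish

A = (337000 − 15900)/15900 = 20.19497
P(21) = 337000 / (1 + 20.19497·e^(−0.264·21)) = 337000 / (1 + 20.19497·0.003911)
= 337000 / 1.07898 ≈ 312332.15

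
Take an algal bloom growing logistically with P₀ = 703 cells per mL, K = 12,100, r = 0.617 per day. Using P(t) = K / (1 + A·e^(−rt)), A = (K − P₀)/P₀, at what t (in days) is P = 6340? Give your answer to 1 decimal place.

t ≈ 4.7 days

A = (12100 − 703)/703 = 16.21195
6340 = 12100/(1 + 16.21195·e^(−0.617t)) → 1 + 16.21195·e^(−0.617t) = 1.90852
e^(−0.617t) = 0.05604 → t = ln(17.8444)/0.617 = 2.88169/0.617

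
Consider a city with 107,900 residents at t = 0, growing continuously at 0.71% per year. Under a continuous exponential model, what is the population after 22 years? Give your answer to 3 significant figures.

≈ 126,000 residents

P(22) = 107900 · e^(0.0071·22) = 107900 · e^(0.1562)
= 107900 · 1.16906 ≈ 126141.57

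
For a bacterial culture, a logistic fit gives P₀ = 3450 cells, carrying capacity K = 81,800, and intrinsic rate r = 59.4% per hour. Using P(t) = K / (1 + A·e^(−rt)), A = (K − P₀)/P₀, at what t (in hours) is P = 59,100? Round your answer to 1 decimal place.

A = (81800 − 3450)/3450 = 22.71014
59100 = 81800/(1 + 22.71014·e^(−0.594t)) → 1 + 22.71014·e^(−0.594t) = 1.38409
e^(−0.594t) = 0.016913 → t = ln(59.12641)/0.594 = 4.07968/0.594

t ≈ 6.9 hours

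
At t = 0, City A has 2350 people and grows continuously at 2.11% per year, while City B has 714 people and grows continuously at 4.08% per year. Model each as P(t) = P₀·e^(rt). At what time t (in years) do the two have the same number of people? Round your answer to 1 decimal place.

t ≈ 60.5 years

2350·e^(0.0211t) = 714·e^(0.0408t)
2350/714 = e^((0.0408 − 0.0211)t) → ln(3.29132) = 0.0197·t
t = 1.19129 / 0.0197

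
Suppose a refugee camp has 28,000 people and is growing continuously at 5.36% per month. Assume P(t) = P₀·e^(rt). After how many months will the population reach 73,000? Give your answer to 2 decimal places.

73000 = 28000 · e^(0.0536·t)
t = ln(73000/28000) / 0.0536 = ln(2.60714) / 0.0536 = 0.95825 / 0.0536

t ≈ 17.88 months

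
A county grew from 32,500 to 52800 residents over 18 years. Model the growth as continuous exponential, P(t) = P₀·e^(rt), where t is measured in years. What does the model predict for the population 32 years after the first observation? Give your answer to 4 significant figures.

≈ 77,010 residents

r = ln(52800/32500) / 18 ≈ 0.02696 per year
P(32) = 32500 · e^(0.02696·32) = 32500 · 2.36956 ≈ 77010.69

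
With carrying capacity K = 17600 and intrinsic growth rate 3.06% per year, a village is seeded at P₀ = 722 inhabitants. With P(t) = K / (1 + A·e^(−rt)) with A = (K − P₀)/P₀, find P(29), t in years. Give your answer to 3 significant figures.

≈ 1,660 inhabitants

A = (17600 − 722)/722 = 23.37673
P(29) = 17600 / (1 + 23.37673·e^(−0.0306·29)) = 17600 / (1 + 23.37673·0.411725)
= 17600 / 10.62478 ≈ 1656.5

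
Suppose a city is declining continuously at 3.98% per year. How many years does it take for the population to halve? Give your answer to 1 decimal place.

half-life ≈ 17.4 years

half-life = ln(2) / |r| = 0.69315 / 0.0398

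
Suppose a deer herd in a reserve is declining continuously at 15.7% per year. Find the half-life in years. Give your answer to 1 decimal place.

half-life ≈ 4.4 years

half-life = ln(2) / |r| = 0.69315 / 0.157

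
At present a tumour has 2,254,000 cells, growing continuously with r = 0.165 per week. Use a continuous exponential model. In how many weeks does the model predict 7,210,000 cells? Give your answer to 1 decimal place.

7210000 = 2254000 · e^(0.165·t)
t = ln(7210000/2254000) / 0.165 = ln(3.19876) / 0.165 = 1.16276 / 0.165

t ≈ 7.0 weeks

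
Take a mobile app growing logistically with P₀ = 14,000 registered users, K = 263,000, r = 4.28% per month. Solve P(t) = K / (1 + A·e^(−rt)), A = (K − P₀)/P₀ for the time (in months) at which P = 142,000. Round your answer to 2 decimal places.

t ≈ 70.99 months

A = (263000 − 14000)/14000 = 17.78571
142000 = 263000/(1 + 17.78571·e^(−0.0428t)) → 1 + 17.78571·e^(−0.0428t) = 1.85211
e^(−0.0428t) = 0.04791 → t = ln(20.87249)/0.0428 = 3.03843/0.0428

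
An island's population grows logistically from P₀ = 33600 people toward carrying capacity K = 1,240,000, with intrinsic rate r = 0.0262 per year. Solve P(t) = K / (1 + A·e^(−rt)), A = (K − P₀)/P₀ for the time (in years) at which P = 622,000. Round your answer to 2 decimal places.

A = (1240000 − 33600)/33600 = 35.90476
622000 = 1240000/(1 + 35.90476·e^(−0.0262t)) → 1 + 35.90476·e^(−0.0262t) = 1.99357
e^(−0.0262t) = 0.027672 → t = ln(36.13716)/0.0262 = 3.58732/0.0262

t ≈ 136.92 years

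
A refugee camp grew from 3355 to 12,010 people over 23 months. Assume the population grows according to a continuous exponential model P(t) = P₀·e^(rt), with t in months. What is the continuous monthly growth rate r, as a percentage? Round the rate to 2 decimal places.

r ≈ 5.54% per month

12010 = 3355 · e^(r·23)
e^(23r) = 12010/3355 = 3.57973
r = ln(3.57973) / 23 = 1.27529 / 23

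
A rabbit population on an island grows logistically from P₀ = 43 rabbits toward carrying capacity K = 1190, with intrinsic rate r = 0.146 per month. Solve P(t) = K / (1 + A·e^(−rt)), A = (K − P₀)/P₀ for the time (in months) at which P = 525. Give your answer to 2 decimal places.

A = (1190 − 43)/43 = 26.67442
525 = 1190/(1 + 26.67442·e^(−0.146t)) → 1 + 26.67442·e^(−0.146t) = 2.26667
e^(−0.146t) = 0.047486 → t = ln(21.05875)/0.146 = 3.04732/0.146

t ≈ 20.87 months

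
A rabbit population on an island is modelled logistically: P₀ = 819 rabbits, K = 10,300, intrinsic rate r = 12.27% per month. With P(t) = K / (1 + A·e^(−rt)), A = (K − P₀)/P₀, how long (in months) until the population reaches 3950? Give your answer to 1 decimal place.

t ≈ 16.1 months

A = (10300 − 819)/819 = 11.57631
3950 = 10300/(1 + 11.57631·e^(−0.1227t)) → 1 + 11.57631·e^(−0.1227t) = 2.60759
e^(−0.1227t) = 0.138869 → t = ln(7.20101)/0.1227 = 1.97422/0.1227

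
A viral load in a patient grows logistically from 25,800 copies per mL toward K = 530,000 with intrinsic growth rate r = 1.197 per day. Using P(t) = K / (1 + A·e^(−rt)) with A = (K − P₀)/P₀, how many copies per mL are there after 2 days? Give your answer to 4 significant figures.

≈ 190,400 copies per mL

A = (530000 − 25800)/25800 = 19.54264
P(2) = 530000 / (1 + 19.54264·e^(−1.197·2)) = 530000 / (1 + 19.54264·0.091264)
= 530000 / 2.78354 ≈ 190405.22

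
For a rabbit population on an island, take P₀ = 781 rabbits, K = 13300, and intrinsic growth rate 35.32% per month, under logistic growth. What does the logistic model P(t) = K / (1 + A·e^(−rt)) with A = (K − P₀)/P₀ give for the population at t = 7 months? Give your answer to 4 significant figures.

≈ 5,653 rabbits

A = (13300 − 781)/781 = 16.02945
P(7) = 13300 / (1 + 16.02945·e^(−0.3532·7)) = 13300 / (1 + 16.02945·0.084382)
= 13300 / 2.3526 ≈ 5653.32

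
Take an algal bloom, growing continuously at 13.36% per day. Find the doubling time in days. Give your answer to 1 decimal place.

doubling time ≈ 5.2 days

doubling time = ln(2) / |r| = 0.69315 / 0.1336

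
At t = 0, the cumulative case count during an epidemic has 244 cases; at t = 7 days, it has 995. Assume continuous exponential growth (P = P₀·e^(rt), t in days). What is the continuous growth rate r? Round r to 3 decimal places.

995 = 244 · e^(r·7)
e^(7r) = 995/244 = 4.07787
r = ln(4.07787) / 7 = 1.40557 / 7

r ≈ 0.201 per day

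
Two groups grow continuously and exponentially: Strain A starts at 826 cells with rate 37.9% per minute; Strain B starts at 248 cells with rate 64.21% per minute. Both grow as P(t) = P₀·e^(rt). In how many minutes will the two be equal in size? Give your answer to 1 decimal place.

826·e^(0.379t) = 248·e^(0.6421t)
826/248 = e^((0.6421 − 0.379)t) → ln(3.33065) = 0.2631·t
t = 1.20317 / 0.2631

t ≈ 4.6 minutes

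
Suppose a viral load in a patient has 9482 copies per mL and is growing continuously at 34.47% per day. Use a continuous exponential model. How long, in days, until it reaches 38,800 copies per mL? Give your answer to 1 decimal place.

38800 = 9482 · e^(0.3447·t)
t = ln(38800/9482) / 0.3447 = ln(4.09196) / 0.3447 = 1.40902 / 0.3447

t ≈ 4.1 days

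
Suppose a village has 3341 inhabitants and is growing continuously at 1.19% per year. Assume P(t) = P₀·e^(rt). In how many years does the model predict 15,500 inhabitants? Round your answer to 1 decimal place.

t ≈ 129.0 years

15500 = 3341 · e^(0.0119·t)
t = ln(15500/3341) / 0.0119 = ln(4.63933) / 0.0119 = 1.53457 / 0.0119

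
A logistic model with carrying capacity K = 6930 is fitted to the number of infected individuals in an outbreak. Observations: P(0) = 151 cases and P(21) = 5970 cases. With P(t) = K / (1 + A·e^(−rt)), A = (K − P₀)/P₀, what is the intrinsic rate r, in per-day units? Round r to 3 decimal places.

A = (6930 − 151)/151 = 44.89404
5970 = 6930/(1 + 44.89404·e^(−r·21)) → e^(−21r) = (1.1608 − 1)/44.89404 = 0.003582
r = −ln(0.003582)/21 = 5.63187/21

r ≈ 0.268 per day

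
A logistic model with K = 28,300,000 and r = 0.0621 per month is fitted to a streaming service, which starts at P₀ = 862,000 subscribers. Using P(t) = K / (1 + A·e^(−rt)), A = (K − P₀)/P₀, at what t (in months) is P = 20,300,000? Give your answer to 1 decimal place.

t ≈ 70.7 months

A = (28300000 − 862000)/862000 = 31.83063
20300000 = 28300000/(1 + 31.83063·e^(−0.0621t)) → 1 + 31.83063·e^(−0.0621t) = 1.39409
e^(−0.0621t) = 0.012381 → t = ln(80.77021)/0.0621 = 4.39161/0.0621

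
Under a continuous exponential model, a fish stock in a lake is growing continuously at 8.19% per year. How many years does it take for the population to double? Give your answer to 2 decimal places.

doubling time = ln(2) / |r| = 0.69315 / 0.0819

doubling time ≈ 8.46 years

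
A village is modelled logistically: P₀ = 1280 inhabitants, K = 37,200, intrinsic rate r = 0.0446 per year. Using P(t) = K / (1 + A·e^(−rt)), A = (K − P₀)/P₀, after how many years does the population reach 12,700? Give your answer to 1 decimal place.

t ≈ 60.0 years

A = (37200 − 1280)/1280 = 28.0625
12700 = 37200/(1 + 28.0625·e^(−0.0446t)) → 1 + 28.0625·e^(−0.0446t) = 2.92913
e^(−0.0446t) = 0.068744 → t = ln(14.54668)/0.0446 = 2.67736/0.0446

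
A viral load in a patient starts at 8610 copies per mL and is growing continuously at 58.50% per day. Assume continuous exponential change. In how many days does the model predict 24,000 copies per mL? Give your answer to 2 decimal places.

24000 = 8610 · e^(0.585·t)
t = ln(24000/8610) / 0.585 = ln(2.78746) / 0.585 = 1.02513 / 0.585

t ≈ 1.75 days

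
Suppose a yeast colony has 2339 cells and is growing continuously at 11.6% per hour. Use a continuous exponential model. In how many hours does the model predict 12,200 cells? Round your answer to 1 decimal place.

t ≈ 14.2 hours

12200 = 2339 · e^(0.116·t)
t = ln(12200/2339) / 0.116 = ln(5.2159) / 0.116 = 1.65171 / 0.116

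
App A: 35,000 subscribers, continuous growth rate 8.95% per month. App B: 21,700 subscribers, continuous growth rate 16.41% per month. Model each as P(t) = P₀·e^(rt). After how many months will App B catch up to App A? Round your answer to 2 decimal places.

35000·e^(0.0895t) = 21700·e^(0.1641t)
35000/21700 = e^((0.1641 − 0.0895)t) → ln(1.6129) = 0.0746·t
t = 0.47804 / 0.0746

t ≈ 6.41 months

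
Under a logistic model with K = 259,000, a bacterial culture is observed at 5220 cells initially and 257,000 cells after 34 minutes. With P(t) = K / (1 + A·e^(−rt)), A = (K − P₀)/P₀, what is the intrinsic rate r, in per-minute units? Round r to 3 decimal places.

r ≈ 0.257 per minute

A = (259000 − 5220)/5220 = 48.61686
257000 = 259000/(1 + 48.61686·e^(−r·34)) → e^(−34r) = (1.00778 − 1)/48.61686 = 0.00016
r = −ln(0.00016)/34 = 8.7399/34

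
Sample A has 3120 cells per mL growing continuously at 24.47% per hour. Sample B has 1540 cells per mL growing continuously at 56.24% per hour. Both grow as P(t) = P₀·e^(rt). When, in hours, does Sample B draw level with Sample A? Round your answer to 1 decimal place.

3120·e^(0.2447t) = 1540·e^(0.5624t)
3120/1540 = e^((0.5624 − 0.2447)t) → ln(2.02597) = 0.3177·t
t = 0.70605 / 0.3177

t ≈ 2.2 hours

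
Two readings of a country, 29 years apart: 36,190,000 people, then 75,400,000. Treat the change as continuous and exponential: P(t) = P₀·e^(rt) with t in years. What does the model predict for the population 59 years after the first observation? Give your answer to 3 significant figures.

≈ 161,000,000 people

r = ln(75400000/36190000) / 29 ≈ 0.025311 per year
P(59) = 36190000 · e^(0.025311·59) = 36190000 · 4.45203 ≈ 161118948.05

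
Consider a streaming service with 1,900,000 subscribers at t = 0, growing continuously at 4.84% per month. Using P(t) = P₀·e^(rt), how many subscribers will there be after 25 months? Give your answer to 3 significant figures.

≈ 6,370,000 subscribers

P(25) = 1900000 · e^(0.0484·25) = 1900000 · e^(1.21)
= 1900000 · 3.35348 ≈ 6371620.84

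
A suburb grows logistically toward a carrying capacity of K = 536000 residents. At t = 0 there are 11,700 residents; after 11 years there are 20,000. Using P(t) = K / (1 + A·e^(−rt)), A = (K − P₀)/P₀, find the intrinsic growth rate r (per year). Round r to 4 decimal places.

r ≈ 0.0502 per year

A = (536000 − 11700)/11700 = 44.81197
20000 = 536000/(1 + 44.81197·e^(−r·11)) → e^(−11r) = (26.8 − 1)/44.81197 = 0.575739
r = −ln(0.575739)/11 = 0.5521/11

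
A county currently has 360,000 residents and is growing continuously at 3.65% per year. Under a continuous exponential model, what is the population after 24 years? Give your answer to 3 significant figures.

P(24) = 360000 · e^(0.0365·24) = 360000 · e^(0.876)
= 360000 · 2.40128 ≈ 864459.13

≈ 864,000 residents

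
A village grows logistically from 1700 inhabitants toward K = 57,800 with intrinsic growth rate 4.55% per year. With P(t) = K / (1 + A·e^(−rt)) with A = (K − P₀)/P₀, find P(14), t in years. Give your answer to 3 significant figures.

≈ 3,130 inhabitants

A = (57800 − 1700)/1700 = 33
P(14) = 57800 / (1 + 33·e^(−0.0455·14)) = 57800 / (1 + 33·0.528877)
= 57800 / 18.45293 ≈ 3132.29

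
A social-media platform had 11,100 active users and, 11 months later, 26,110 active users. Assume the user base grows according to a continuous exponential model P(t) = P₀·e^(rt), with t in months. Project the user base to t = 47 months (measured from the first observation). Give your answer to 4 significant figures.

r = ln(26110/11100) / 11 ≈ 0.077761 per month
P(47) = 11100 · e^(0.077761·47) = 11100 · 38.65889 ≈ 429113.66

≈ 429,100 active users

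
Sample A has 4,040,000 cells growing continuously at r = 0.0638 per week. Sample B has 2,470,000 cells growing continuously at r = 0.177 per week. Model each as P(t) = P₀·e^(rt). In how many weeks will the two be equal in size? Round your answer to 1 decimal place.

4040000·e^(0.0638t) = 2470000·e^(0.177t)
4040000/2470000 = e^((0.177 − 0.0638)t) → ln(1.63563) = 0.1132·t
t = 0.49203 / 0.1132

t ≈ 4.3 weeks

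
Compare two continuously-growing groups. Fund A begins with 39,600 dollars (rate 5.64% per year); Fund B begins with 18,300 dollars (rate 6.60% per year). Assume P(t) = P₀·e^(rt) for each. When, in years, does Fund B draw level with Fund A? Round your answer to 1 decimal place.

t ≈ 80.4 years

39600·e^(0.0564t) = 18300·e^(0.066t)
39600/18300 = e^((0.066 − 0.0564)t) → ln(2.16393) = 0.0096·t
t = 0.77193 / 0.0096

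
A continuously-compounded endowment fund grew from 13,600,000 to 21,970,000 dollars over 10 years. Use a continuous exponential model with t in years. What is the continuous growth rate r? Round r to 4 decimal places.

21970000 = 13600000 · e^(r·10)
e^(10r) = 21970000/13600000 = 1.61544
r = ln(1.61544) / 10 = 0.47961 / 10

r ≈ 0.0480 per year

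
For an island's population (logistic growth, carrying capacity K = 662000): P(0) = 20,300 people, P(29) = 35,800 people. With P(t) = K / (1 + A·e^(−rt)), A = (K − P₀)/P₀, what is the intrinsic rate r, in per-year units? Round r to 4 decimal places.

r ≈ 0.0204 per year

A = (662000 − 20300)/20300 = 31.61084
35800 = 662000/(1 + 31.61084·e^(−r·29)) → e^(−29r) = (18.49162 − 1)/31.61084 = 0.553343
r = −ln(0.553343)/29 = 0.59178/29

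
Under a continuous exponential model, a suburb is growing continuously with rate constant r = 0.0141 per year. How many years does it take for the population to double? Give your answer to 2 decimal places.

doubling time = ln(2) / |r| = 0.69315 / 0.0141

doubling time ≈ 49.16 years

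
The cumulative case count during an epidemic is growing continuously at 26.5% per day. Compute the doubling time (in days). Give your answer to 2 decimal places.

doubling time = ln(2) / |r| = 0.69315 / 0.265

doubling time ≈ 2.62 days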